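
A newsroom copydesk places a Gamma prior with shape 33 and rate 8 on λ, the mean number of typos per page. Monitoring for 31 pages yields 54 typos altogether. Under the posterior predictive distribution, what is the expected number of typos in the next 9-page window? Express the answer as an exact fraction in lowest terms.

261/13

Total count 54 over total exposure 31 pages.
Conjugate update: add total count to the shape and total exposure to the rate, giving Gamma(87, 39).
Predictive mean over a 9-page window = T·E[λ|data] = 9·87/39 = 261/13.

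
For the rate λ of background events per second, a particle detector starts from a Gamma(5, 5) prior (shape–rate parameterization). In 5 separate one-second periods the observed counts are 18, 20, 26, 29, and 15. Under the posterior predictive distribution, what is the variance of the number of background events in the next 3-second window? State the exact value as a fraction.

4407/100

Total count: 18 + 20 + 26 + 29 + 15 = 108.
Total exposure: 5 seconds.
Posterior: α' = 5 + 108 = 113, β' = 5 + 5 = 10.
The posterior predictive for a window of length T is Negative Binomial with variance T·α'·(β'+T)/β'² = 3·113·13/100 = 4407/100.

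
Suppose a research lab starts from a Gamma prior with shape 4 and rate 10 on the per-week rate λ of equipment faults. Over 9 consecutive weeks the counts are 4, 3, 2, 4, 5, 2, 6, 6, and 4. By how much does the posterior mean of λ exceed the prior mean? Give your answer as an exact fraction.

Total count: 4 + 3 + 2 + 4 + 5 + 2 + 6 + 6 + 4 = 36.
Total exposure: 9 weeks.
Posterior: α' = 4 + 36 = 40, β' = 10 + 9 = 19.
Posterior mean = 40/19 = 40/19; prior mean = 4/10 = 2/5. Difference = 40/19 − 2/5 = 162/95.

162/95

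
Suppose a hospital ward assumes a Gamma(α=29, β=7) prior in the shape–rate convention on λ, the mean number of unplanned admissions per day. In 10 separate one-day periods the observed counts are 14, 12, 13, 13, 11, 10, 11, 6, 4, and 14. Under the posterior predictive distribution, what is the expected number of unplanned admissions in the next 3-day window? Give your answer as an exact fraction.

Total count: 14 + 12 + 13 + 13 + 11 + 10 + 11 + 6 + 4 + 14 = 108.
Total exposure: 10 days.
Posterior: α' = 29 + 108 = 137, β' = 7 + 10 = 17.
Predictive mean over a 3-day window = T·E[λ|data] = 3·137/17 = 411/17.

411/17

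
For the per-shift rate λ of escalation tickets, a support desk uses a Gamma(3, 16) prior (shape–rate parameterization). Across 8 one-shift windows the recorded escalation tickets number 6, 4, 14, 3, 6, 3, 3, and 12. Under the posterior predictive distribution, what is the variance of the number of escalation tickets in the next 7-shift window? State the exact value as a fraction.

651/32

Total count: 6 + 4 + 14 + 3 + 6 + 3 + 3 + 12 = 51.
Total exposure: 8 shifts.
The Gamma prior is conjugate for the Poisson rate, so λ | data ~ Gamma(3+51, 16+8) = Gamma(54, 24).
The posterior predictive for a window of length T is Negative Binomial with variance T·α'·(β'+T)/β'² = 7·54·31/576 = 651/32.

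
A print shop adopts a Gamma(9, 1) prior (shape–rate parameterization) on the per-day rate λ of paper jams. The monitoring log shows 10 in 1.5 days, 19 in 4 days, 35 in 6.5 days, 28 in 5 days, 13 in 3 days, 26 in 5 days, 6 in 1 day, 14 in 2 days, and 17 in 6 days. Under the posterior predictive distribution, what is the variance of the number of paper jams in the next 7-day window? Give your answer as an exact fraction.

1062/25

Total count: 10 + 19 + 35 + 28 + 13 + 26 + 6 + 14 + 17 = 168.
Total exposure: 1.5 + 4 + 6.5 + 5 + 3 + 5 + 1 + 2 + 6 = 34 days.
The Gamma prior is conjugate for the Poisson rate, so λ | data ~ Gamma(9+168, 1+34) = Gamma(177, 35).
The posterior predictive for a window of length T is Negative Binomial with variance T·α'·(β'+T)/β'² = 7·177·42/1225 = 1062/25.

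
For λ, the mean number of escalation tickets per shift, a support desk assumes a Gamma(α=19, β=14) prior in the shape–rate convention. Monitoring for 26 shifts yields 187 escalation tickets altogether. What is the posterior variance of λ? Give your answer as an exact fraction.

103/800

Total count 187 over total exposure 26 shifts.
Posterior: α' = 19 + 187 = 206, β' = 14 + 26 = 40.
Posterior variance = α'/β'² = 206/1600 = 103/800.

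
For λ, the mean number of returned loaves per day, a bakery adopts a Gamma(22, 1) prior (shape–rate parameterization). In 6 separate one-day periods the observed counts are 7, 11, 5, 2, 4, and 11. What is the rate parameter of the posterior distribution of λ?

7

Total count: 7 + 11 + 5 + 2 + 4 + 11 = 40.
Total exposure: 6 days.
By Gamma–Poisson conjugacy, the posterior is Gamma(α + Σx, β + Σt) = Gamma(22 + 40, 1 + 6) = Gamma(62, 7).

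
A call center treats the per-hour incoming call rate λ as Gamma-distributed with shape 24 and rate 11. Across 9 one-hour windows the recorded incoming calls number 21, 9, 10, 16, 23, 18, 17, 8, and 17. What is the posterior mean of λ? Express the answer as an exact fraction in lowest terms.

163/20

Total count: 21 + 9 + 10 + 16 + 23 + 18 + 17 + 8 + 17 = 139.
Total exposure: 9 hours.
By Gamma–Poisson conjugacy, the posterior is Gamma(α + Σx, β + Σt) = Gamma(24 + 139, 11 + 9) = Gamma(163, 20).
Posterior mean = α'/β' = 163/20.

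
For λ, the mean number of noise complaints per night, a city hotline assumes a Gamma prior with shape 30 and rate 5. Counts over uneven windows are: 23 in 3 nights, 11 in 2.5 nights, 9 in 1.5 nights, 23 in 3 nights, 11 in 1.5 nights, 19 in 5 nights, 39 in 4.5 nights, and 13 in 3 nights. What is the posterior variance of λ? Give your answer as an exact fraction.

178/841

Total count: 23 + 11 + 9 + 23 + 11 + 19 + 39 + 13 = 148.
Total exposure: 3 + 2.5 + 1.5 + 3 + 1.5 + 5 + 4.5 + 3 = 24 nights.
The Gamma prior is conjugate for the Poisson rate, so λ | data ~ Gamma(30+148, 5+24) = Gamma(178, 29).
Posterior variance = α'/β'² = 178/841.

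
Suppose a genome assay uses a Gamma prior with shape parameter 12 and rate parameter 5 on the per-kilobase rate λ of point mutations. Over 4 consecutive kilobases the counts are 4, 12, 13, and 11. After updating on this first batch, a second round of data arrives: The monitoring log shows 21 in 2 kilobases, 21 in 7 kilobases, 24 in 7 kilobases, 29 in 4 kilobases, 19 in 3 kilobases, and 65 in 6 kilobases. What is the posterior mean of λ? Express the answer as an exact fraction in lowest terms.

231/38

Total count: 4 + 12 + 13 + 11 = 40.
Total exposure: 4 kilobases.
After the first batch: Gamma(12 + 40, 5 + 4) = Gamma(52, 9).
Total count: 21 + 21 + 24 + 29 + 19 + 65 = 179.
Total exposure: 2 + 7 + 7 + 4 + 3 + 6 = 29 kilobases.
After the second batch: Gamma(52 + 179, 9 + 29) = Gamma(231, 38).
Posterior mean = α'/β' = 231/38.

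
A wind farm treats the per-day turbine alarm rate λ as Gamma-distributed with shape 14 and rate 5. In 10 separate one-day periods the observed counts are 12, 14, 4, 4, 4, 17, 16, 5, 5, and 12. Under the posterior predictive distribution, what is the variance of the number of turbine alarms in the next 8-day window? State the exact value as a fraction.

19688/225

Total count: 12 + 14 + 4 + 4 + 4 + 17 + 16 + 5 + 5 + 12 = 93.
Total exposure: 10 days.
Posterior: α' = 14 + 93 = 107, β' = 5 + 10 = 15.
The posterior predictive for a window of length T is Negative Binomial with variance T·α'·(β'+T)/β'² = 8·107·23/225 = 19688/225.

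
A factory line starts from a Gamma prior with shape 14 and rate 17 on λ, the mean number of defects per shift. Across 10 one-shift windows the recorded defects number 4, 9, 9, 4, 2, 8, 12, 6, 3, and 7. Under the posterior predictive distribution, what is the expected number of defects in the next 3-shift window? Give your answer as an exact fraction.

Total count: 4 + 9 + 9 + 4 + 2 + 8 + 12 + 6 + 3 + 7 = 64.
Total exposure: 10 shifts.
The Gamma prior is conjugate for the Poisson rate, so λ | data ~ Gamma(14+64, 17+10) = Gamma(78, 27).
Predictive mean over a 3-shift window = T·E[λ|data] = 3·78/27 = 26/3.

26/3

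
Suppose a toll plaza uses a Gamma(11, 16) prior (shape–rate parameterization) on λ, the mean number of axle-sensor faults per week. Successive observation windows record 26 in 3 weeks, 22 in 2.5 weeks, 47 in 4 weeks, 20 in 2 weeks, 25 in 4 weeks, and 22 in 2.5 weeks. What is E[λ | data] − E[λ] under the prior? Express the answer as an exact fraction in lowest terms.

1197/272

Total count: 26 + 22 + 47 + 20 + 25 + 22 = 162.
Total exposure: 3 + 2.5 + 4 + 2 + 4 + 2.5 = 18 weeks.
The Gamma prior is conjugate for the Poisson rate, so λ | data ~ Gamma(11+162, 16+18) = Gamma(173, 34).
Posterior mean = 173/34 = 173/34; prior mean = 11/16 = 11/16. Difference = 173/34 − 11/16 = 1197/272.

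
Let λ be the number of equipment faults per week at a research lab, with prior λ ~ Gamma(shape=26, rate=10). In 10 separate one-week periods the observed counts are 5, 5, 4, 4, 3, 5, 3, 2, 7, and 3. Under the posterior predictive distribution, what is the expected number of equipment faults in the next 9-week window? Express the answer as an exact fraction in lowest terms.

603/20

Total count: 5 + 5 + 4 + 4 + 3 + 5 + 3 + 2 + 7 + 3 = 41.
Total exposure: 10 weeks.
By Gamma–Poisson conjugacy, the posterior is Gamma(α + Σx, β + Σt) = Gamma(26 + 41, 10 + 10) = Gamma(67, 20).
Predictive mean over a 9-week window = T·E[λ|data] = 9·67/20 = 603/20.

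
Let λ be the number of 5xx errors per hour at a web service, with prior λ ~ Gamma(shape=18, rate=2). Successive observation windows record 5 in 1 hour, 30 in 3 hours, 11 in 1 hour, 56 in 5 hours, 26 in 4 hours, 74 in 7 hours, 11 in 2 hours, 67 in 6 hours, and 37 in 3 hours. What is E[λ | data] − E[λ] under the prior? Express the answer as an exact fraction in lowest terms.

29/34

Total count: 5 + 30 + 11 + 56 + 26 + 74 + 11 + 67 + 37 = 317.
Total exposure: 1 + 3 + 1 + 5 + 4 + 7 + 2 + 6 + 3 = 32 hours.
Posterior: α' = 18 + 317 = 335, β' = 2 + 32 = 34.
Posterior mean = 335/34 = 335/34; prior mean = 18/2 = 9. Difference = 335/34 − 9 = 29/34.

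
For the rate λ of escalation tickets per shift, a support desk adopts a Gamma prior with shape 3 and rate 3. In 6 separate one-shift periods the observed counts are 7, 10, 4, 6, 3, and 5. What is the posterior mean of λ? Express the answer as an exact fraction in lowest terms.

Total count: 7 + 10 + 4 + 6 + 3 + 5 = 35.
Total exposure: 6 shifts.
Posterior: α' = 3 + 35 = 38, β' = 3 + 6 = 9.
Posterior mean = α'/β' = 38/9.

38/9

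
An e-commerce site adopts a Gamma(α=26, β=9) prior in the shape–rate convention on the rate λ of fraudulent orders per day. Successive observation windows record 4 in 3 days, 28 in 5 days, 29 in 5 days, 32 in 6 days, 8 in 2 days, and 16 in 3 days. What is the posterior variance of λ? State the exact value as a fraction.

Total count: 4 + 28 + 29 + 32 + 8 + 16 = 117.
Total exposure: 3 + 5 + 5 + 6 + 2 + 3 = 24 days.
Posterior: α' = 26 + 117 = 143, β' = 9 + 24 = 33.
Posterior variance = α'/β'² = 143/1089 = 13/99.

13/99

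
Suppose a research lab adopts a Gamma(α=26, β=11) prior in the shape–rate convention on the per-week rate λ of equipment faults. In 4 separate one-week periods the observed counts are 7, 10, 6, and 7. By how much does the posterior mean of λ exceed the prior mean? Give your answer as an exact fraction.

Total count: 7 + 10 + 6 + 7 = 30.
Total exposure: 4 weeks.
Posterior: α' = 26 + 30 = 56, β' = 11 + 4 = 15.
Posterior mean = 56/15 = 56/15; prior mean = 26/11 = 26/11. Difference = 56/15 − 26/11 = 226/165.

226/165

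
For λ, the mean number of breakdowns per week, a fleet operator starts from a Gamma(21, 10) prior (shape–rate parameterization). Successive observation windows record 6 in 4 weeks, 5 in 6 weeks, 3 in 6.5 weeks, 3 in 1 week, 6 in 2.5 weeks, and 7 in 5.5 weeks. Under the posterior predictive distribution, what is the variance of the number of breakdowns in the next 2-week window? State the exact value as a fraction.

Total count: 6 + 5 + 3 + 3 + 6 + 7 = 30.
Total exposure: 4 + 6 + 6.5 + 1 + 2.5 + 5.5 = 25.5 weeks.
The Gamma prior is conjugate for the Poisson rate, so λ | data ~ Gamma(21+30, 10+25.5) = Gamma(51, 71/2).
The posterior predictive for a window of length T is Negative Binomial with variance T·α'·(β'+T)/β'² = 2·51·(75/2)/(5041/4) = 15300/5041.

15300/5041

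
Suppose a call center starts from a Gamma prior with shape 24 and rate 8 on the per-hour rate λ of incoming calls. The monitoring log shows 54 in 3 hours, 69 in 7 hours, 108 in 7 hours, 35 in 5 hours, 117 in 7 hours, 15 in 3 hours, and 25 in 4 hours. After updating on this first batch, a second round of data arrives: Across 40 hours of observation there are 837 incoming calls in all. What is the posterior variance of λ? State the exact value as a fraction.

Total count: 54 + 69 + 108 + 35 + 117 + 15 + 25 = 423.
Total exposure: 3 + 7 + 7 + 5 + 7 + 3 + 4 = 36 hours.
After the first batch: Gamma(24 + 423, 8 + 36) = Gamma(447, 44).
Total count 837 over total exposure 40 hours.
After the second batch: Gamma(447 + 837, 44 + 40) = Gamma(1284, 84).
Posterior variance = α'/β'² = 1284/7056 = 107/588.

107/588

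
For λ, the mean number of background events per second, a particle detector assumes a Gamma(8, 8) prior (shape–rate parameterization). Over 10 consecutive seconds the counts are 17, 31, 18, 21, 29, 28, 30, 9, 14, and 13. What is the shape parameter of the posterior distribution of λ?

Total count: 17 + 31 + 18 + 21 + 29 + 28 + 30 + 9 + 14 + 13 = 210.
Total exposure: 10 seconds.
Conjugate update: add total count to the shape and total exposure to the rate, giving Gamma(218, 18).

218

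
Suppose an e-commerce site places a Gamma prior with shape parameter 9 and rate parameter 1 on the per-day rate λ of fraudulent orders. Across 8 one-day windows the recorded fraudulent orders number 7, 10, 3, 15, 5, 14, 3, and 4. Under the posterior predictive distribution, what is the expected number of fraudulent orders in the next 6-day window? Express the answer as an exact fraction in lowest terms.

Total count: 7 + 10 + 3 + 15 + 5 + 14 + 3 + 4 = 61.
Total exposure: 8 days.
By Gamma–Poisson conjugacy, the posterior is Gamma(α + Σx, β + Σt) = Gamma(9 + 61, 1 + 8) = Gamma(70, 9).
Predictive mean over a 6-day window = T·E[λ|data] = 6·70/9 = 140/3.

140/3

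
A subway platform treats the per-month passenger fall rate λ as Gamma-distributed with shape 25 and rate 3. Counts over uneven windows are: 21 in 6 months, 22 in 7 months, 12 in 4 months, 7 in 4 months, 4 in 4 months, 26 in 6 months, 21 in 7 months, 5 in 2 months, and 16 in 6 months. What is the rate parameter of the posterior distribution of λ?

49

Total count: 21 + 22 + 12 + 7 + 4 + 26 + 21 + 5 + 16 = 134.
Total exposure: 6 + 7 + 4 + 4 + 4 + 6 + 7 + 2 + 6 = 46 months.
Gamma(α, β) with Poisson data over total exposure Σt gives posterior Gamma(α+Σx, β+Σt) = Gamma(159, 49).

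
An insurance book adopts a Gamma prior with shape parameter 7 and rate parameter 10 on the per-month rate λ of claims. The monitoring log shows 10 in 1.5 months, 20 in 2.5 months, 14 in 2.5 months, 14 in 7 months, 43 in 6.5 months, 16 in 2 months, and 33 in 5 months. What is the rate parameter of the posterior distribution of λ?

Total count: 10 + 20 + 14 + 14 + 43 + 16 + 33 = 150.
Total exposure: 1.5 + 2.5 + 2.5 + 7 + 6.5 + 2 + 5 = 27 months.
Posterior: α' = 7 + 150 = 157, β' = 10 + 27 = 37.

37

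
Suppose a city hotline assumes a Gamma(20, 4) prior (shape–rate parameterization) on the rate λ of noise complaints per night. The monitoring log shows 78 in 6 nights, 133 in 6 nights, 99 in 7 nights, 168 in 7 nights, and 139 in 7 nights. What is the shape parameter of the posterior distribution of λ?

637

Total count: 78 + 133 + 99 + 168 + 139 = 617.
Total exposure: 6 + 6 + 7 + 7 + 7 = 33 nights.
By Gamma–Poisson conjugacy, the posterior is Gamma(α + Σx, β + Σt) = Gamma(20 + 617, 4 + 33) = Gamma(637, 37).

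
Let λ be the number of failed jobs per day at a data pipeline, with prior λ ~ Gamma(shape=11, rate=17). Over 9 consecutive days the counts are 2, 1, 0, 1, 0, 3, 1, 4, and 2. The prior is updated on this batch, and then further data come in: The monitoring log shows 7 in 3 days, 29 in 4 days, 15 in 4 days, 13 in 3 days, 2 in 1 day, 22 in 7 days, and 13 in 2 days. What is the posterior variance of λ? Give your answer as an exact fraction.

63/1250

Total count: 2 + 1 + 0 + 1 + 0 + 3 + 1 + 4 + 2 = 14.
Total exposure: 9 days.
After the first batch: Gamma(11 + 14, 17 + 9) = Gamma(25, 26).
Total count: 7 + 29 + 15 + 13 + 2 + 22 + 13 = 101.
Total exposure: 3 + 4 + 4 + 3 + 1 + 7 + 2 = 24 days.
After the second batch: Gamma(25 + 101, 26 + 24) = Gamma(126, 50).
Posterior variance = α'/β'² = 126/2500 = 63/1250.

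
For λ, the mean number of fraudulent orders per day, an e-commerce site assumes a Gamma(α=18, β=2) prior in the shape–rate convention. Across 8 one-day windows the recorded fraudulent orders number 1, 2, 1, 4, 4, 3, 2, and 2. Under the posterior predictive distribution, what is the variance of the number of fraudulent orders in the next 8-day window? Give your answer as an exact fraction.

1332/25

Total count: 1 + 2 + 1 + 4 + 4 + 3 + 2 + 2 = 19.
Total exposure: 8 days.
By Gamma–Poisson conjugacy, the posterior is Gamma(α + Σx, β + Σt) = Gamma(18 + 19, 2 + 8) = Gamma(37, 10).
The posterior predictive for a window of length T is Negative Binomial with variance T·α'·(β'+T)/β'² = 8·37·18/100 = 1332/25.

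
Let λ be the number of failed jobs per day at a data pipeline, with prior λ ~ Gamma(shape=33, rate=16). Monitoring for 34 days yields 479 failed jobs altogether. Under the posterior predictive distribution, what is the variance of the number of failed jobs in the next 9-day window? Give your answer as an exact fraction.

67968/625

Total count 479 over total exposure 34 days.
By Gamma–Poisson conjugacy, the posterior is Gamma(α + Σx, β + Σt) = Gamma(33 + 479, 16 + 34) = Gamma(512, 50).
The posterior predictive for a window of length T is Negative Binomial with variance T·α'·(β'+T)/β'² = 9·512·59/2500 = 67968/625.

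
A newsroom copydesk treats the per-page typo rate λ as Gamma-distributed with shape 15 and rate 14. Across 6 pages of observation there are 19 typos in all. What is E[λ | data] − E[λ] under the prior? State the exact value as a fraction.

Total count 19 over total exposure 6 pages.
Conjugate update: add total count to the shape and total exposure to the rate, giving Gamma(34, 20).
Posterior mean = 34/20 = 17/10; prior mean = 15/14 = 15/14. Difference = 17/10 − 15/14 = 22/35.

22/35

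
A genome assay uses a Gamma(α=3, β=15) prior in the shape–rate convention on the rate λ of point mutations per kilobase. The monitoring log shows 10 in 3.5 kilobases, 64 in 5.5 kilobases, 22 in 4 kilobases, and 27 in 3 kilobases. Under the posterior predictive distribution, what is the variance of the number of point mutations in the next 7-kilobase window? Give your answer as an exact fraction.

33516/961

Total count: 10 + 64 + 22 + 27 = 123.
Total exposure: 3.5 + 5.5 + 4 + 3 = 16 kilobases.
By Gamma–Poisson conjugacy, the posterior is Gamma(α + Σx, β + Σt) = Gamma(3 + 123, 15 + 16) = Gamma(126, 31).
The posterior predictive for a window of length T is Negative Binomial with variance T·α'·(β'+T)/β'² = 7·126·38/961 = 33516/961.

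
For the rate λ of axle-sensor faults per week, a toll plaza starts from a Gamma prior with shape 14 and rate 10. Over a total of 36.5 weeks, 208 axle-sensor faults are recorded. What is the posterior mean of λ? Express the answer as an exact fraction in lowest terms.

148/31

Total count 208 over total exposure 36.5 weeks.
By Gamma–Poisson conjugacy, the posterior is Gamma(α + Σx, β + Σt) = Gamma(14 + 208, 10 + 36.5) = Gamma(222, 93/2).
Posterior mean = α'/β' = 222/(93/2) = 148/31.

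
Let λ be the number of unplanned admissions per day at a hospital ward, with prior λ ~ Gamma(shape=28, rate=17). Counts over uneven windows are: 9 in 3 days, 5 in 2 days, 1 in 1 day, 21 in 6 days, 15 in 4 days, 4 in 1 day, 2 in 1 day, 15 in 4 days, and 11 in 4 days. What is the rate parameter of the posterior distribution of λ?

43

Total count: 9 + 5 + 1 + 21 + 15 + 4 + 2 + 15 + 11 = 83.
Total exposure: 3 + 2 + 1 + 6 + 4 + 1 + 1 + 4 + 4 = 26 days.
Posterior: α' = 28 + 83 = 111, β' = 17 + 26 = 43.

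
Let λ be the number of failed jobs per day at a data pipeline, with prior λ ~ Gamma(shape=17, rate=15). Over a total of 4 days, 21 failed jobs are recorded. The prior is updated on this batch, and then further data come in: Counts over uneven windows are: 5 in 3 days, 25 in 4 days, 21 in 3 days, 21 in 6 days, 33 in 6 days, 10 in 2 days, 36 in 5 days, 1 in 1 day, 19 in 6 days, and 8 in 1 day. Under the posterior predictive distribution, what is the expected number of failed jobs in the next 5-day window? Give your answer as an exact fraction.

Total count 21 over total exposure 4 days.
After the first batch: Gamma(17 + 21, 15 + 4) = Gamma(38, 19).
Total count: 5 + 25 + 21 + 21 + 33 + 10 + 36 + 1 + 19 + 8 = 179.
Total exposure: 3 + 4 + 3 + 6 + 6 + 2 + 5 + 1 + 6 + 1 = 37 days.
After the second batch: Gamma(38 + 179, 19 + 37) = Gamma(217, 56).
Predictive mean over a 5-day window = T·E[λ|data] = 5·217/56 = 155/8.

155/8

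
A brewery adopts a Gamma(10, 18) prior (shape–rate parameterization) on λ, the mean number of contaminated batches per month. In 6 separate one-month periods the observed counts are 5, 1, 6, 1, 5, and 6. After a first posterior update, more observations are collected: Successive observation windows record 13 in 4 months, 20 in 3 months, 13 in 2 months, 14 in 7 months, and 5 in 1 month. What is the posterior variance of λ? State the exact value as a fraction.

Total count: 5 + 1 + 6 + 1 + 5 + 6 = 24.
Total exposure: 6 months.
After the first batch: Gamma(10 + 24, 18 + 6) = Gamma(34, 24).
Total count: 13 + 20 + 13 + 14 + 5 = 65.
Total exposure: 4 + 3 + 2 + 7 + 1 = 17 months.
After the second batch: Gamma(34 + 65, 24 + 17) = Gamma(99, 41).
Posterior variance = α'/β'² = 99/1681.

99/1681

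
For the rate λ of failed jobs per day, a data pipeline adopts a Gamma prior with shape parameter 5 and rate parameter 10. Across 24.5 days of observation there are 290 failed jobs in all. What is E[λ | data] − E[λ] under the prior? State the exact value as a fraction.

1111/138

Total count 290 over total exposure 24.5 days.
Posterior: α' = 5 + 290 = 295, β' = 10 + 24.5 = 69/2.
Posterior mean = 295/(69/2) = 590/69; prior mean = 5/10 = 1/2. Difference = 590/69 − 1/2 = 1111/138.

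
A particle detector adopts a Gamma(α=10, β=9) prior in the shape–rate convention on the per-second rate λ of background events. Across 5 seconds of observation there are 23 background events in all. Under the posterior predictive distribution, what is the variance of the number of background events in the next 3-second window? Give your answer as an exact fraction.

Total count 23 over total exposure 5 seconds.
The Gamma prior is conjugate for the Poisson rate, so λ | data ~ Gamma(10+23, 9+5) = Gamma(33, 14).
The posterior predictive for a window of length T is Negative Binomial with variance T·α'·(β'+T)/β'² = 3·33·17/196 = 1683/196.

1683/196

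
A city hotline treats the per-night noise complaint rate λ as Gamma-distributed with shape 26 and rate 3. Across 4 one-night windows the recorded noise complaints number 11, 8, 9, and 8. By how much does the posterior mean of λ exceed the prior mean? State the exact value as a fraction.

Total count: 11 + 8 + 9 + 8 = 36.
Total exposure: 4 nights.
Gamma(α, β) with Poisson data over total exposure Σt gives posterior Gamma(α+Σx, β+Σt) = Gamma(62, 7).
Posterior mean = 62/7 = 62/7; prior mean = 26/3 = 26/3. Difference = 62/7 − 26/3 = 4/21.

4/21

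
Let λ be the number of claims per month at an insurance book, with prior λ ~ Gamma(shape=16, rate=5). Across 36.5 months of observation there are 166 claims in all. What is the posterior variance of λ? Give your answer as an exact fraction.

728/6889

Total count 166 over total exposure 36.5 months.
Conjugate update: add total count to the shape and total exposure to the rate, giving Gamma(182, 83/2).
Posterior variance = α'/β'² = 182/(6889/4) = 728/6889.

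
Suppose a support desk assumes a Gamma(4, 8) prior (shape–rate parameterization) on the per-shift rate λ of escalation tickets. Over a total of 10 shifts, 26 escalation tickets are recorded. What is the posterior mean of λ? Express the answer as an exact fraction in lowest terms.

Total count 26 over total exposure 10 shifts.
By Gamma–Poisson conjugacy, the posterior is Gamma(α + Σx, β + Σt) = Gamma(4 + 26, 8 + 10) = Gamma(30, 18).
Posterior mean = α'/β' = 30/18 = 5/3.

5/3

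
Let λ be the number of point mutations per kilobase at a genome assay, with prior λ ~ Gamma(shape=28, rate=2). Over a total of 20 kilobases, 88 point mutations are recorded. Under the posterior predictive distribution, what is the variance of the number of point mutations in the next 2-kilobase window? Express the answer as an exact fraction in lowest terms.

1392/121

Total count 88 over total exposure 20 kilobases.
Gamma(α, β) with Poisson data over total exposure Σt gives posterior Gamma(α+Σx, β+Σt) = Gamma(116, 22).
The posterior predictive for a window of length T is Negative Binomial with variance T·α'·(β'+T)/β'² = 2·116·24/484 = 1392/121.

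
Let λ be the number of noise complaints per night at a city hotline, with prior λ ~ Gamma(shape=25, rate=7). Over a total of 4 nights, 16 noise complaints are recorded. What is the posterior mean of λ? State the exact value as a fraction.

41/11

Total count 16 over total exposure 4 nights.
Posterior: α' = 25 + 16 = 41, β' = 7 + 4 = 11.
Posterior mean = α'/β' = 41/11.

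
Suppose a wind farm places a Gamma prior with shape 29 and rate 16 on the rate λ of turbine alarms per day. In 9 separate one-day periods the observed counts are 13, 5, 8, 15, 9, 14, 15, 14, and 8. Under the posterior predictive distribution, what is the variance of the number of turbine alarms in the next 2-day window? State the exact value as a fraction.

1404/125

Total count: 13 + 5 + 8 + 15 + 9 + 14 + 15 + 14 + 8 = 101.
Total exposure: 9 days.
Posterior: α' = 29 + 101 = 130, β' = 16 + 9 = 25.
The posterior predictive for a window of length T is Negative Binomial with variance T·α'·(β'+T)/β'² = 2·130·27/625 = 1404/125.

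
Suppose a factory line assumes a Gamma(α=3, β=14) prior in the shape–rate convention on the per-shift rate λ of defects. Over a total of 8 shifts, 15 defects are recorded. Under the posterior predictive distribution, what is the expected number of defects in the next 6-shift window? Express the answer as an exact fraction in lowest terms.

Total count 15 over total exposure 8 shifts.
Gamma(α, β) with Poisson data over total exposure Σt gives posterior Gamma(α+Σx, β+Σt) = Gamma(18, 22).
Predictive mean over a 6-shift window = T·E[λ|data] = 6·18/22 = 54/11.

54/11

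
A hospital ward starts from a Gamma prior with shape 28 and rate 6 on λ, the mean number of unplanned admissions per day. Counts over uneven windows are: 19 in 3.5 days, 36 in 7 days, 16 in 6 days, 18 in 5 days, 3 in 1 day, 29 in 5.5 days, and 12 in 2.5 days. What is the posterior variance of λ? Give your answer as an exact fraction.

Total count: 19 + 36 + 16 + 18 + 3 + 29 + 12 = 133.
Total exposure: 3.5 + 7 + 6 + 5 + 1 + 5.5 + 2.5 = 30.5 days.
By Gamma–Poisson conjugacy, the posterior is Gamma(α + Σx, β + Σt) = Gamma(28 + 133, 6 + 30.5) = Gamma(161, 73/2).
Posterior variance = α'/β'² = 161/(5329/4) = 644/5329.

644/5329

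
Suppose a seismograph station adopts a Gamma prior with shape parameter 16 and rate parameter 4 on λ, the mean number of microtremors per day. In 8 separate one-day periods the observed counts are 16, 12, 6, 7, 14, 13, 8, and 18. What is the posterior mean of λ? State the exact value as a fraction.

55/6

Total count: 16 + 12 + 6 + 7 + 14 + 13 + 8 + 18 = 94.
Total exposure: 8 days.
The Gamma prior is conjugate for the Poisson rate, so λ | data ~ Gamma(16+94, 4+8) = Gamma(110, 12).
Posterior mean = α'/β' = 110/12 = 55/6.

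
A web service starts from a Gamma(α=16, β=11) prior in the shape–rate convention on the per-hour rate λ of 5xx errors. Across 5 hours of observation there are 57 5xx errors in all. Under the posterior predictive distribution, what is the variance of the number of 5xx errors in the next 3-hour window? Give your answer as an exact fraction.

4161/256

Total count 57 over total exposure 5 hours.
Posterior: α' = 16 + 57 = 73, β' = 11 + 5 = 16.
The posterior predictive for a window of length T is Negative Binomial with variance T·α'·(β'+T)/β'² = 3·73·19/256 = 4161/256.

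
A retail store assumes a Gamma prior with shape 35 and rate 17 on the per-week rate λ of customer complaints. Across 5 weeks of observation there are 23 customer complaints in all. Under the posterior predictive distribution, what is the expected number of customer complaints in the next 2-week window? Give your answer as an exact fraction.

58/11

Total count 23 over total exposure 5 weeks.
Conjugate update: add total count to the shape and total exposure to the rate, giving Gamma(58, 22).
Predictive mean over a 2-week window = T·E[λ|data] = 2·58/22 = 58/11.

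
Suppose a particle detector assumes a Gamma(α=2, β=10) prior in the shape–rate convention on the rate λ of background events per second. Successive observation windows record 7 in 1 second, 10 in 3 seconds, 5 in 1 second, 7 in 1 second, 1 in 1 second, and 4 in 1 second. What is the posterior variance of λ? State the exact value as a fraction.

Total count: 7 + 10 + 5 + 7 + 1 + 4 = 34.
Total exposure: 1 + 3 + 1 + 1 + 1 + 1 = 8 seconds.
Gamma(α, β) with Poisson data over total exposure Σt gives posterior Gamma(α+Σx, β+Σt) = Gamma(36, 18).
Posterior variance = α'/β'² = 36/324 = 1/9.

1/9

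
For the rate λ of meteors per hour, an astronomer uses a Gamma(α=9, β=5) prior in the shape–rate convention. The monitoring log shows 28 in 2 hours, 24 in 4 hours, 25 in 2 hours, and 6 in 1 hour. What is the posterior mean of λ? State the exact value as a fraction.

46/7

Total count: 28 + 24 + 25 + 6 = 83.
Total exposure: 2 + 4 + 2 + 1 = 9 hours.
By Gamma–Poisson conjugacy, the posterior is Gamma(α + Σx, β + Σt) = Gamma(9 + 83, 5 + 9) = Gamma(92, 14).
Posterior mean = α'/β' = 92/14 = 46/7.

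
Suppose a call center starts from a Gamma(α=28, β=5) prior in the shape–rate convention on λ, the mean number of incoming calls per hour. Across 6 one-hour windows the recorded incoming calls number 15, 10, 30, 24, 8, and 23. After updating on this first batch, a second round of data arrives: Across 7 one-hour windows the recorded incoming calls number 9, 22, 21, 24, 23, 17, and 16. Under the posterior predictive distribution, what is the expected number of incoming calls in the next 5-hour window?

Total count: 15 + 10 + 30 + 24 + 8 + 23 = 110.
Total exposure: 6 hours.
After the first batch: Gamma(28 + 110, 5 + 6) = Gamma(138, 11).
Total count: 9 + 22 + 21 + 24 + 23 + 17 + 16 = 132.
Total exposure: 7 hours.
After the second batch: Gamma(138 + 132, 11 + 7) = Gamma(270, 18).
Predictive mean over a 5-hour window = T·E[λ|data] = 5·270/18 = 75.

75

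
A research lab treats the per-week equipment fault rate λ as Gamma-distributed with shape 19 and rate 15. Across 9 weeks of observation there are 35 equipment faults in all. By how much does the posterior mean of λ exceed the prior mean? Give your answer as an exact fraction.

Total count 35 over total exposure 9 weeks.
Gamma(α, β) with Poisson data over total exposure Σt gives posterior Gamma(α+Σx, β+Σt) = Gamma(54, 24).
Posterior mean = 54/24 = 9/4; prior mean = 19/15 = 19/15. Difference = 9/4 − 19/15 = 59/60.

59/60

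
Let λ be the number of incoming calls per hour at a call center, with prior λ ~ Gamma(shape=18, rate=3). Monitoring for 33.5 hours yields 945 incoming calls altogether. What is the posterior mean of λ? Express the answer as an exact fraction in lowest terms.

Total count 945 over total exposure 33.5 hours.
Posterior: α' = 18 + 945 = 963, β' = 3 + 33.5 = 73/2.
Posterior mean = α'/β' = 963/(73/2) = 1926/73.

1926/73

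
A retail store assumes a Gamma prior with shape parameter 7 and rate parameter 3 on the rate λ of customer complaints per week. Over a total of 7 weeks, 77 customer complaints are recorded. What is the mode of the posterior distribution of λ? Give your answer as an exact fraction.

Total count 77 over total exposure 7 weeks.
The Gamma prior is conjugate for the Poisson rate, so λ | data ~ Gamma(7+77, 3+7) = Gamma(84, 10).
Posterior mode = (α'−1)/β' = 83/10.

83/10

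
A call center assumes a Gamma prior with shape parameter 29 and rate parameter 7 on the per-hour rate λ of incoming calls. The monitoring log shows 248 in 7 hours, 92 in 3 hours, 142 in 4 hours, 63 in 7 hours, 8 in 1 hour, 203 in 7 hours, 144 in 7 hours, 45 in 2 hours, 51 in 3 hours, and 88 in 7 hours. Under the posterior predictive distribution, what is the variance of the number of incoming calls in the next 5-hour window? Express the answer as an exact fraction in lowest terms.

13356/121

Total count: 248 + 92 + 142 + 63 + 8 + 203 + 144 + 45 + 51 + 88 = 1084.
Total exposure: 7 + 3 + 4 + 7 + 1 + 7 + 7 + 2 + 3 + 7 = 48 hours.
Posterior: α' = 29 + 1084 = 1113, β' = 7 + 48 = 55.
The posterior predictive for a window of length T is Negative Binomial with variance T·α'·(β'+T)/β'² = 5·1113·60/3025 = 13356/121.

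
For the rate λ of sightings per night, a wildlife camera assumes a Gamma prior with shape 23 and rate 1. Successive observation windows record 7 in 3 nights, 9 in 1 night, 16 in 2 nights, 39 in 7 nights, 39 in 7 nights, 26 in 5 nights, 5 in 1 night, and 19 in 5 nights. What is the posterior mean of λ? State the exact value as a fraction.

183/32

Total count: 7 + 9 + 16 + 39 + 39 + 26 + 5 + 19 = 160.
Total exposure: 3 + 1 + 2 + 7 + 7 + 5 + 1 + 5 = 31 nights.
Gamma(α, β) with Poisson data over total exposure Σt gives posterior Gamma(α+Σx, β+Σt) = Gamma(183, 32).
Posterior mean = α'/β' = 183/32.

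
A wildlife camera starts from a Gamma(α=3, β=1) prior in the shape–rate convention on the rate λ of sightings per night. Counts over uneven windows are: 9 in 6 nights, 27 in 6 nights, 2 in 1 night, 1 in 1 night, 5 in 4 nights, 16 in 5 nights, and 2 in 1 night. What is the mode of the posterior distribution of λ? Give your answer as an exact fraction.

64/25

Total count: 9 + 27 + 2 + 1 + 5 + 16 + 2 = 62.
Total exposure: 6 + 6 + 1 + 1 + 4 + 5 + 1 = 24 nights.
By Gamma–Poisson conjugacy, the posterior is Gamma(α + Σx, β + Σt) = Gamma(3 + 62, 1 + 24) = Gamma(65, 25).
Posterior mode = (α'−1)/β' = 64/25.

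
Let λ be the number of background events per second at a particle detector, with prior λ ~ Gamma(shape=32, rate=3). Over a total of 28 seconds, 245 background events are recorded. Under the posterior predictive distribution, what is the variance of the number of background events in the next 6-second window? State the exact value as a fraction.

61494/961

Total count 245 over total exposure 28 seconds.
Conjugate update: add total count to the shape and total exposure to the rate, giving Gamma(277, 31).
The posterior predictive for a window of length T is Negative Binomial with variance T·α'·(β'+T)/β'² = 6·277·37/961 = 61494/961.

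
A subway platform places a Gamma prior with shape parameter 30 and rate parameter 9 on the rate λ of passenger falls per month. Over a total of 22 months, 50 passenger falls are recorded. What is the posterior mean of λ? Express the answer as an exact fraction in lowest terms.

80/31

Total count 50 over total exposure 22 months.
Conjugate update: add total count to the shape and total exposure to the rate, giving Gamma(80, 31).
Posterior mean = α'/β' = 80/31.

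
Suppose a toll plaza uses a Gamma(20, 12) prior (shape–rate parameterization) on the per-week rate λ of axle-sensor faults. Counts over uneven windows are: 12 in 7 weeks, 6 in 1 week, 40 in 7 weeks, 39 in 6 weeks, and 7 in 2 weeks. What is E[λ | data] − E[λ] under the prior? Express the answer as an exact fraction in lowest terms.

Total count: 12 + 6 + 40 + 39 + 7 = 104.
Total exposure: 7 + 1 + 7 + 6 + 2 = 23 weeks.
Gamma(α, β) with Poisson data over total exposure Σt gives posterior Gamma(α+Σx, β+Σt) = Gamma(124, 35).
Posterior mean = 124/35 = 124/35; prior mean = 20/12 = 5/3. Difference = 124/35 − 5/3 = 197/105.

197/105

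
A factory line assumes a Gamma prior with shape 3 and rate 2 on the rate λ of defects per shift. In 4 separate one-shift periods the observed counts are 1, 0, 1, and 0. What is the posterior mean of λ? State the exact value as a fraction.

Total count: 1 + 0 + 1 + 0 = 2.
Total exposure: 4 shifts.
Conjugate update: add total count to the shape and total exposure to the rate, giving Gamma(5, 6).
Posterior mean = α'/β' = 5/6.

5/6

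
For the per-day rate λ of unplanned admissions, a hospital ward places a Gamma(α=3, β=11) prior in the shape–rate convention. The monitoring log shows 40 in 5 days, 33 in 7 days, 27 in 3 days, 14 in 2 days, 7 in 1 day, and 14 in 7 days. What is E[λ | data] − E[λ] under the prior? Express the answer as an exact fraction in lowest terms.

Total count: 40 + 33 + 27 + 14 + 7 + 14 = 135.
Total exposure: 5 + 7 + 3 + 2 + 1 + 7 = 25 days.
Gamma(α, β) with Poisson data over total exposure Σt gives posterior Gamma(α+Σx, β+Σt) = Gamma(138, 36).
Posterior mean = 138/36 = 23/6; prior mean = 3/11 = 3/11. Difference = 23/6 − 3/11 = 235/66.

235/66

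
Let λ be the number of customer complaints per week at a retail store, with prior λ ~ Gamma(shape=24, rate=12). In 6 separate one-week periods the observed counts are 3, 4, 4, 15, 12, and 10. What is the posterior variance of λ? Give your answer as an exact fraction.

2/9

Total count: 3 + 4 + 4 + 15 + 12 + 10 = 48.
Total exposure: 6 weeks.
Posterior: α' = 24 + 48 = 72, β' = 12 + 6 = 18.
Posterior variance = α'/β'² = 72/324 = 2/9.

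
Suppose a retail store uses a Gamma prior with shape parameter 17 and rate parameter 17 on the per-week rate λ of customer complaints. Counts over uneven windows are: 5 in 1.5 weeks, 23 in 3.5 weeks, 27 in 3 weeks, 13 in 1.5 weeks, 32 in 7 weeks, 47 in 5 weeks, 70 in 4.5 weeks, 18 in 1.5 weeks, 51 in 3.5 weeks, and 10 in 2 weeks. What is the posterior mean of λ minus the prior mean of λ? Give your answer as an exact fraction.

Total count: 5 + 23 + 27 + 13 + 32 + 47 + 70 + 18 + 51 + 10 = 296.
Total exposure: 1.5 + 3.5 + 3 + 1.5 + 7 + 5 + 4.5 + 1.5 + 3.5 + 2 = 33 weeks.
Gamma(α, β) with Poisson data over total exposure Σt gives posterior Gamma(α+Σx, β+Σt) = Gamma(313, 50).
Posterior mean = 313/50 = 313/50; prior mean = 17/17 = 1. Difference = 313/50 − 1 = 263/50.

263/50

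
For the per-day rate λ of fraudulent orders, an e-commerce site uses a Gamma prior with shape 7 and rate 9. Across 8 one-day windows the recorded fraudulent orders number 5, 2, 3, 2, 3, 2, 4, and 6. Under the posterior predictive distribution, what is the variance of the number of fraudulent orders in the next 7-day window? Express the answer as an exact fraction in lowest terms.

Total count: 5 + 2 + 3 + 2 + 3 + 2 + 4 + 6 = 27.
Total exposure: 8 days.
By Gamma–Poisson conjugacy, the posterior is Gamma(α + Σx, β + Σt) = Gamma(7 + 27, 9 + 8) = Gamma(34, 17).
The posterior predictive for a window of length T is Negative Binomial with variance T·α'·(β'+T)/β'² = 7·34·24/289 = 336/17.

336/17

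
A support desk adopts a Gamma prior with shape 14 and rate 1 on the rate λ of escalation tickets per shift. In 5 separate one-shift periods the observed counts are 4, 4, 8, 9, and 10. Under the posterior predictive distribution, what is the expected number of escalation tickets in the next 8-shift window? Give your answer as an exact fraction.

196/3

Total count: 4 + 4 + 8 + 9 + 10 = 35.
Total exposure: 5 shifts.
Posterior: α' = 14 + 35 = 49, β' = 1 + 5 = 6.
Predictive mean over an 8-shift window = T·E[λ|data] = 8·49/6 = 196/3.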